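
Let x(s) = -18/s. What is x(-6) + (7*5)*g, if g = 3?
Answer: 108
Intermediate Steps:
x(-6) + (7*5)*g = -18/(-6) + (7*5)*3 = -18*(-⅙) + 35*3 = 3 + 105 = 108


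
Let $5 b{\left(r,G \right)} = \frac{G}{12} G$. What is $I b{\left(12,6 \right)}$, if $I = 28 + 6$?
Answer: $\frac{102}{5} \approx 20.4$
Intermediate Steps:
$b{\left(r,G \right)} = \frac{G^{2}}{60}$ ($b{\left(r,G \right)} = \frac{\frac{G}{12} G}{5} = \frac{\frac{1}{12} G^{2}}{5} = \frac{G^{2}}{60}$)
$I = 34$
$I b{\left(12,6 \right)} = 34 \frac{6^{2}}{60} = 34 \cdot \frac{1}{60} \cdot 36 = 34 \cdot \frac{3}{5} = \frac{102}{5}$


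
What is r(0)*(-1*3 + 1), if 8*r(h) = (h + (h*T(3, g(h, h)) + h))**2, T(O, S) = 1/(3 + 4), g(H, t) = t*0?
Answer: 0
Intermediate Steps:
g(H, t) = 0
T(O, S) = 1/7
r(h) = 225*h**2/392 (r(h) = (h + (h*(1/7) + h))**2/8 = (h + (h/7 + h))**2/8 = (h + 8*h/7)**2/8 = (15*h/7)**2/8 = (225*h**2/49)/8 = 225*h**2/392)
r(0)*(-1*3 + 1) = ((225/392)*0**2)*(-1*3 + 1) = ((225/392)*0)*(-3 + 1) = 0*(-2) = 0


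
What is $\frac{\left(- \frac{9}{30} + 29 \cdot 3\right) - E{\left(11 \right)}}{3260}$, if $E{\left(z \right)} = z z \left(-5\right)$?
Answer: $\frac{6917}{32600} \approx 0.21218$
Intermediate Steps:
$E{\left(z \right)} = - 5 z^{2}$ ($E{\left(z \right)} = z^{2} \left(-5\right) = - 5 z^{2}$)
$\frac{\left(- \frac{9}{30} + 29 \cdot 3\right) - E{\left(11 \right)}}{3260} = \frac{\left(- \frac{9}{30} + 29 \cdot 3\right) - - 5 \cdot 11^{2}}{3260} = \left(\left(\left(-9\right) \frac{1}{30} + 87\right) - \left(-5\right) 121\right) \frac{1}{3260} = \left(\left(- \frac{3}{10} + 87\right) - -605\right) \frac{1}{3260} = \left(\frac{867}{10} + 605\right) \frac{1}{3260} = \frac{6917}{10} \cdot \frac{1}{3260} = \frac{6917}{32600}$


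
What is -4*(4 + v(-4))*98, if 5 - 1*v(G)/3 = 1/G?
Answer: -7742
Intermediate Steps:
v(G) = 15 - 3/G
-4*(4 + v(-4))*98 = -4*(4 + (15 - 3/(-4)))*98 = -4*(4 + (15 - 3*(-1/4)))*98 = -4*(4 + (15 + 3/4))*98 = -4*(4 + 63/4)*98 = -4*79/4*98 = -79*98 = -7742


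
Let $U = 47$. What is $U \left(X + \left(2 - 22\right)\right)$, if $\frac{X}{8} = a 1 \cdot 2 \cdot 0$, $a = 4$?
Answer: $-940$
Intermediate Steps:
$X = 0$ ($X = 8 \cdot 4 \cdot 1 \cdot 2 \cdot 0 = 8 \cdot 4 \cdot 2 \cdot 0 = 8 \cdot 4 \cdot 0 = 8 \cdot 0 = 0$)
$U \left(X + \left(2 - 22\right)\right) = 47 \left(0 + \left(2 - 22\right)\right) = 47 \left(0 - 20\right) = 47 \left(-20\right) = -940$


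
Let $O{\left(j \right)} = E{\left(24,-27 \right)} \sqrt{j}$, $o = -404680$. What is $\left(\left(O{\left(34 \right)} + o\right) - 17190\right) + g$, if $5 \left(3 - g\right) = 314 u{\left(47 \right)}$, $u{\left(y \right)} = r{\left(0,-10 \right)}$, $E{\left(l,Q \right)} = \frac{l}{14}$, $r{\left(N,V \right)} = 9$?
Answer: $- \frac{2112161}{5} + \frac{12 \sqrt{34}}{7} \approx -4.2242 \cdot 10^{5}$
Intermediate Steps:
$E{\left(l,Q \right)} = \frac{l}{14}$ ($E{\left(l,Q \right)} = l \frac{1}{14} = \frac{l}{14}$)
$u{\left(y \right)} = 9$
$O{\left(j \right)} = \frac{12 \sqrt{j}}{7}$ ($O{\left(j \right)} = \frac{1}{14} \cdot 24 \sqrt{j} = \frac{12 \sqrt{j}}{7}$)
$g = - \frac{2811}{5}$ ($g = 3 - \frac{314 \cdot 9}{5} = 3 - \frac{2826}{5} = - \frac{2811}{5} \approx -562.2$)
$\left(\left(O{\left(34 \right)} + o\right) - 17190\right) + g = \left(\left(\frac{12 \sqrt{34}}{7} - 404680\right) - 17190\right) - \frac{2811}{5} = \left(\left(-404680 + \frac{12 \sqrt{34}}{7}\right) - 17190\right) - \frac{2811}{5} = \left(-421870 + \frac{12 \sqrt{34}}{7}\right) - \frac{2811}{5} = - \frac{2112161}{5} + \frac{12 \sqrt{34}}{7}$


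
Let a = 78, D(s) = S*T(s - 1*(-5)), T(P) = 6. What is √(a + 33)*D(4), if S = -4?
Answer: -24*√111 ≈ -252.86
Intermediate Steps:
D(s) = -24 (D(s) = -4*6 = -24)
√(a + 33)*D(4) = √(78 + 33)*(-24) = √111*(-24) = -24*√111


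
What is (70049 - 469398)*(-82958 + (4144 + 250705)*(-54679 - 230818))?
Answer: 29056117245549939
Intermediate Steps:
(70049 - 469398)*(-82958 + (4144 + 250705)*(-54679 - 230818)) = -399349*(-82958 + 254849*(-285497)) = -399349*(-82958 - 72758624953) = -399349*(-72758707911) = 29056117245549939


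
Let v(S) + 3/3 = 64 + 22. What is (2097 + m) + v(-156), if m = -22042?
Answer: -19860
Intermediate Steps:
v(S) = 85 (v(S) = -1 + (64 + 22) = -1 + 86 = 85)
(2097 + m) + v(-156) = (2097 - 22042) + 85 = -19945 + 85 = -19860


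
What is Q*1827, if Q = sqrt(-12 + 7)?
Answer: 1827*I*sqrt(5) ≈ 4085.3*I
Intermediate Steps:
Q = I*sqrt(5) (Q = sqrt(-5) = I*sqrt(5) ≈ 2.2361*I)
Q*1827 = (I*sqrt(5))*1827 = 1827*I*sqrt(5)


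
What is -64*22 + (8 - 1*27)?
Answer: -1427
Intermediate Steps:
-64*22 + (8 - 1*27) = -1408 + (8 - 27) = -1408 - 19 = -1427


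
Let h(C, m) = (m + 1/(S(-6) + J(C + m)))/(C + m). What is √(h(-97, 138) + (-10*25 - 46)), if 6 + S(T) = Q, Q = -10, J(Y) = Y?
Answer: I*√12297909/205 ≈ 17.107*I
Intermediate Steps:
S(T) = -16 (S(T) = -6 - 10 = -16)
h(C, m) = (m + 1/(-16 + C + m))/(C + m) (h(C, m) = (m + 1/(-16 + (C + m)))/(C + m) = (m + 1/(-16 + C + m))/(C + m))
√(h(-97, 138) + (-10*25 - 46)) = √((1 - 16*138 + 138*(-97 + 138))/(-16*(-97) - 16*138 - 97*(-97 + 138) + 138*(-97 + 138)) + (-10*25 - 46)) = √((1 - 2208 + 138*41)/(1552 - 2208 - 97*41 + 138*41) + (-250 - 46)) = √((1 - 2208 + 5658)/(1552 - 2208 - 3977 + 5658) - 296) = √(3451/1025 - 296) = √(-299949/1025) = I*√12297909/205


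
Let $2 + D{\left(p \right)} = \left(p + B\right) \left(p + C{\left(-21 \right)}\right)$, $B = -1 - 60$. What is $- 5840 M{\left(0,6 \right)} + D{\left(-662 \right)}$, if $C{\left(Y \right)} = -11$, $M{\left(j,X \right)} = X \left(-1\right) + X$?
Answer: $486577$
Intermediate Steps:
$M{\left(j,X \right)} = 0$ ($M{\left(j,X \right)} = - X + X = 0$)
$B = -61$ ($B = -1 - 60 = -61$)
$D{\left(p \right)} = -2 + \left(-61 + p\right) \left(-11 + p\right)$ ($D{\left(p \right)} = -2 + \left(p - 61\right) \left(p - 11\right) = -2 + \left(-61 + p\right) \left(-11 + p\right)$)
$- 5840 M{\left(0,6 \right)} + D{\left(-662 \right)} = \left(-5840\right) 0 + \left(669 + \left(-662\right)^{2} - -47664\right) = 0 + \left(669 + 438244 + 47664\right) = 0 + 486577 = 486577$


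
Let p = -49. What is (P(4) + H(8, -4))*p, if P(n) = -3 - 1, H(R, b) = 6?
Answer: -98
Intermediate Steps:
P(n) = -4
(P(4) + H(8, -4))*p = (-4 + 6)*(-49) = 2*(-49) = -98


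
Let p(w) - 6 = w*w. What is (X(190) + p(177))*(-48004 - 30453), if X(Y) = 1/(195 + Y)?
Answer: -946503365032/385 ≈ -2.4585e+9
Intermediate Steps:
p(w) = 6 + w**2 (p(w) = 6 + w*w = 6 + w**2)
(X(190) + p(177))*(-48004 - 30453) = (1/(195 + 190) + (6 + 177**2))*(-48004 - 30453) = (1/385 + (6 + 31329))*(-78457) = (1/385 + 31335)*(-78457) = (12063976/385)*(-78457) = -946503365032/385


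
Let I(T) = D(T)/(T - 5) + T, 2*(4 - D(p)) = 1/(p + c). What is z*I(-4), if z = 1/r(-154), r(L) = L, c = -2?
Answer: 481/16632 ≈ 0.028920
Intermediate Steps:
D(p) = 4 - 1/(2*(-2 + p)) (D(p) = 4 - 1/(2*(p - 2)) = 4 - 1/(2*(-2 + p)))
z = -1/154 (z = 1/(-154) = -1/154 ≈ -0.0064935)
I(T) = T + (-17 + 8*T)/(2*(-5 + T)*(-2 + T)) (I(T) = ((-17 + 8*T)/(2*(-2 + T)))/(T - 5) + T = ((-17 + 8*T)/(2*(-2 + T)))/(-5 + T) + T = (-17 + 8*T)/(2*(-5 + T)*(-2 + T)) + T = T + (-17 + 8*T)/(2*(-5 + T)*(-2 + T)))
z*I(-4) = -(-17/2 + 4*(-4) - 4*(-5 - 4)*(-2 - 4))/(154*(-5 - 4)*(-2 - 4)) = -(-17/2 - 16 - 4*(-9)*(-6))/(154*(-9)*(-6)) = -(-1)*(-1)*(-17/2 - 16 - 216)/(1386*6) = -(-1)*(-1)*(-481)/(1386*6*2) = -1/154*(-481/108) = 481/16632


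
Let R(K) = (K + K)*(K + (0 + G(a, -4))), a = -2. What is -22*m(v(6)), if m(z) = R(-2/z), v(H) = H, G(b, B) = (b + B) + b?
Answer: -1100/9 ≈ -122.22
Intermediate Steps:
G(b, B) = B + 2*b (G(b, B) = (B + b) + b = B + 2*b)
R(K) = 2*K*(-8 + K) (R(K) = (K + K)*(K + (0 + (-4 + 2*(-2)))) = (2*K)*(K + (0 + (-4 - 4))) = (2*K)*(K + (0 - 8)) = (2*K)*(K - 8) = (2*K)*(-8 + K) = 2*K*(-8 + K))
m(z) = -4*(-8 - 2/z)/z (m(z) = 2*(-2/z)*(-8 - 2/z) = -4*(-8 - 2/z)/z)
-22*m(v(6)) = -176*(1 + 4*6)/6² = -176*(1 + 24)/36 = -176*25/36 = -22*50/9 = -1100/9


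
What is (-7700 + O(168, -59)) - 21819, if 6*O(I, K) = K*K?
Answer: -173633/6 ≈ -28939.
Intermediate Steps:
O(I, K) = K**2/6 (O(I, K) = (K*K)/6 = K**2/6)
(-7700 + O(168, -59)) - 21819 = (-7700 + (1/6)*(-59)**2) - 21819 = (-7700 + (1/6)*3481) - 21819 = (-7700 + 3481/6) - 21819 = -42719/6 - 21819 = -173633/6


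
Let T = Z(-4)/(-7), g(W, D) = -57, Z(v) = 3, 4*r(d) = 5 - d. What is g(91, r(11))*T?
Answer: 171/7 ≈ 24.429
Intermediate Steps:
r(d) = 5/4 - d/4 (r(d) = (5 - d)/4 = 5/4 - d/4)
T = -3/7 (T = 3/(-7) = 3*(-⅐) = -3/7 ≈ -0.42857)
g(91, r(11))*T = -57*(-3/7) = 171/7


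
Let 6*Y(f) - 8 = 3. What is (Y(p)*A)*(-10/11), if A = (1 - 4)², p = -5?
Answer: -15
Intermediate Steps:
A = 9 (A = (-3)² = 9)
Y(f) = 11/6 (Y(f) = 4/3 + (⅙)*3 = 4/3 + ½ = 11/6)
(Y(p)*A)*(-10/11) = ((11/6)*9)*(-10/11) = 33*(-10*1/11)/2 = (33/2)*(-10/11) = -15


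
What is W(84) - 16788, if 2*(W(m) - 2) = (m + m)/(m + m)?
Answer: -33571/2 ≈ -16786.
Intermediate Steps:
W(m) = 5/2 (W(m) = 2 + ((m + m)/(m + m))/2 = 2 + ((2*m)/((2*m)))/2 = 2 + ((2*m)*(1/(2*m)))/2 = 2 + (1/2)*1 = 2 + 1/2 = 5/2)
W(84) - 16788 = 5/2 - 16788 = -33571/2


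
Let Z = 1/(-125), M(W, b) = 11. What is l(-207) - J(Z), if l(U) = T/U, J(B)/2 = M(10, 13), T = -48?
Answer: -1502/69 ≈ -21.768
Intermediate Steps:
Z = -1/125 ≈ -0.0080000
J(B) = 22 (J(B) = 2*11 = 22)
l(U) = -48/U
l(-207) - J(Z) = -48/(-207) - 1*22 = -48*(-1/207) - 22 = 16/69 - 22 = -1502/69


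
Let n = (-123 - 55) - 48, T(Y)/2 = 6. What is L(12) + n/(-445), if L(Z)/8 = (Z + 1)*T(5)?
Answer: 555586/445 ≈ 1248.5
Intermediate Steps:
T(Y) = 12 (T(Y) = 2*6 = 12)
n = -226 (n = -178 - 48 = -226)
L(Z) = 96 + 96*Z (L(Z) = 8*((Z + 1)*12) = 8*((1 + Z)*12) = 8*(12 + 12*Z) = 96 + 96*Z)
L(12) + n/(-445) = (96 + 96*12) - 226/(-445) = (96 + 1152) - 226*(-1/445) = 1248 + 226/445 = 555586/445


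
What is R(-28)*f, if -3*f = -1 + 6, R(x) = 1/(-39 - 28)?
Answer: 5/201 ≈ 0.024876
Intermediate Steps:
R(x) = -1/67 (R(x) = 1/(-67) = -1/67)
f = -5/3 (f = -(-1 + 6)/3 = -1/3*5 = -5/3 ≈ -1.6667)
R(-28)*f = -1/67*(-5/3) = 5/201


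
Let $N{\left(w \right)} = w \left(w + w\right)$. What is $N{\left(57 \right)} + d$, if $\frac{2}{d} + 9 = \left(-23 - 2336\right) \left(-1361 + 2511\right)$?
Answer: $\frac{17628157780}{2712859} \approx 6498.0$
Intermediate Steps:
$N{\left(w \right)} = 2 w^{2}$ ($N{\left(w \right)} = w 2 w = 2 w^{2}$)
$d = - \frac{2}{2712859}$ ($d = \frac{2}{-9 + \left(-23 - 2336\right) \left(-1361 + 2511\right)} = \frac{2}{-9 - 2712850} = \frac{2}{-2712859} = 2 \left(- \frac{1}{2712859}\right) = - \frac{2}{2712859} \approx -7.3723 \cdot 10^{-7}$)
$N{\left(57 \right)} + d = 2 \cdot 57^{2} - \frac{2}{2712859} = 2 \cdot 3249 - \frac{2}{2712859} = 6498 - \frac{2}{2712859} = \frac{17628157780}{2712859}$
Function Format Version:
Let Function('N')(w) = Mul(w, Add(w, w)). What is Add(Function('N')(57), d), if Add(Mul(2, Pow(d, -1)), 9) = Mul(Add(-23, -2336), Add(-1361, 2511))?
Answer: Rational(17628157780, 2712859) ≈ 6498.0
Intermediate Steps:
Function('N')(w) = Mul(2, Pow(w, 2)) (Function('N')(w) = Mul(w, Mul(2, w)) = Mul(2, Pow(w, 2)))
d = Rational(-2, 2712859) (d = Mul(2, Pow(Add(-9, Mul(Add(-23, -2336), Add(-1361, 2511))), -1)) = Mul(2, Pow(Add(-9, Mul(-2359, 1150)), -1)) = Mul(2, Pow(Add(-9, -2712850), -1)) = Mul(2, Pow(-2712859, -1)) = Mul(2, Rational(-1, 2712859)) = Rational(-2, 2712859) ≈ -7.3723e-7)
Add(Function('N')(57), d) = Add(Mul(2, Pow(57, 2)), Rational(-2, 2712859)) = Add(Mul(2, 3249), Rational(-2, 2712859)) = Add(6498, Rational(-2, 2712859)) = Rational(17628157780, 2712859)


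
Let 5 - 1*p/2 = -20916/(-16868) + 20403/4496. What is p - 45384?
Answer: -430246720219/9479816 ≈ -45386.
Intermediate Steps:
p = -14750875/9479816 (p = 10 - 2*(-20916/(-16868) + 20403/4496) = 10 - 2*(-20916*(-1/16868) + 20403*(1/4496)) = 10 - 2*(5229/4217 + 20403/4496) = 10 - 2*109549035/18959632 = 10 - 109549035/9479816 = -14750875/9479816 ≈ -1.5560)
p - 45384 = -14750875/9479816 - 45384 = -430246720219/9479816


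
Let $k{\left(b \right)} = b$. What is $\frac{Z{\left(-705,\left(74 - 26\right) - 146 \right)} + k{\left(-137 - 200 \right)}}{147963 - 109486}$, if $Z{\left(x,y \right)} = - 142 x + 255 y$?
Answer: $\frac{74783}{38477} \approx 1.9436$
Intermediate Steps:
$\frac{Z{\left(-705,\left(74 - 26\right) - 146 \right)} + k{\left(-137 - 200 \right)}}{147963 - 109486} = \frac{\left(\left(-142\right) \left(-705\right) + 255 \left(\left(74 - 26\right) - 146\right)\right) - 337}{147963 - 109486} = \frac{\left(100110 + 255 \left(48 - 146\right)\right) - 337}{38477} = \left(\left(100110 + 255 \left(-98\right)\right) - 337\right) \frac{1}{38477} = \left(\left(100110 - 24990\right) - 337\right) \frac{1}{38477} = \left(75120 - 337\right) \frac{1}{38477} = 74783 \cdot \frac{1}{38477} = \frac{74783}{38477}$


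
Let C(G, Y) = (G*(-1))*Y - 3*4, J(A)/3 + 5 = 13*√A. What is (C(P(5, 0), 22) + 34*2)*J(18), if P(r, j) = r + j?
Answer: 810 - 6318*√2 ≈ -8125.0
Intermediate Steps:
P(r, j) = j + r
J(A) = -15 + 39*√A (J(A) = -15 + 3*(13*√A) = -15 + 39*√A)
C(G, Y) = -12 - G*Y (C(G, Y) = (-G)*Y - 12 = -G*Y - 12 = -12 - G*Y)
(C(P(5, 0), 22) + 34*2)*J(18) = ((-12 - 1*(0 + 5)*22) + 34*2)*(-15 + 39*√18) = ((-12 - 1*5*22) + 68)*(-15 + 39*(3*√2)) = ((-12 - 110) + 68)*(-15 + 117*√2) = (-122 + 68)*(-15 + 117*√2) = -54*(-15 + 117*√2) = 810 - 6318*√2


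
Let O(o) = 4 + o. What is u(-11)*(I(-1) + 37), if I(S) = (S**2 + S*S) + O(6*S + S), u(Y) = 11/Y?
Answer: -36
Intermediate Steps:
I(S) = 4 + 2*S**2 + 7*S (I(S) = (S**2 + S*S) + (4 + (6*S + S)) = (S**2 + S**2) + (4 + 7*S) = 2*S**2 + (4 + 7*S) = 4 + 2*S**2 + 7*S)
u(-11)*(I(-1) + 37) = (11/(-11))*((4 + 2*(-1)**2 + 7*(-1)) + 37) = (11*(-1/11))*((4 + 2*1 - 7) + 37) = -((4 + 2 - 7) + 37) = -(-1 + 37) = -1*36 = -36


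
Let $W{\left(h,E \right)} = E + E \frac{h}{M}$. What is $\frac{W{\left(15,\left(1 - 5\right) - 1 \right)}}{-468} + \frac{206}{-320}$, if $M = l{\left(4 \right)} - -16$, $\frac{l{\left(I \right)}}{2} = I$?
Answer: $- \frac{451}{720} \approx -0.62639$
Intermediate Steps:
$l{\left(I \right)} = 2 I$
$M = 24$ ($M = 2 \cdot 4 - -16 = 8 + 16 = 24$)
$W{\left(h,E \right)} = E + \frac{E h}{24}$ ($W{\left(h,E \right)} = E + E \frac{h}{24} = E + \frac{E h}{24}$)
$\frac{W{\left(15,\left(1 - 5\right) - 1 \right)}}{-468} + \frac{206}{-320} = \frac{\frac{1}{24} \left(\left(1 - 5\right) - 1\right) \left(24 + 15\right)}{-468} + \frac{206}{-320} = \frac{1}{24} \left(-4 - 1\right) 39 \left(- \frac{1}{468}\right) + 206 \left(- \frac{1}{320}\right) = \frac{1}{24} \left(-5\right) 39 \left(- \frac{1}{468}\right) - \frac{103}{160} = \left(- \frac{65}{8}\right) \left(- \frac{1}{468}\right) - \frac{103}{160} = \frac{5}{288} - \frac{103}{160} = - \frac{451}{720}$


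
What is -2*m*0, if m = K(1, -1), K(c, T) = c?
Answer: 0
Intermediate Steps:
m = 1
-2*m*0 = -2*1*0 = -2*0 = 0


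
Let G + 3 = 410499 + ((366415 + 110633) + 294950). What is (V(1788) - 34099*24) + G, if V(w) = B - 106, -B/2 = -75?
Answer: 364162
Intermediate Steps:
B = 150 (B = -2*(-75) = 150)
V(w) = 44 (V(w) = 150 - 106 = 44)
G = 1182494 (G = -3 + (410499 + ((366415 + 110633) + 294950)) = -3 + (410499 + (477048 + 294950)) = -3 + (410499 + 771998) = -3 + 1182497 = 1182494)
(V(1788) - 34099*24) + G = (44 - 34099*24) + 1182494 = (44 - 818376) + 1182494 = -818332 + 1182494 = 364162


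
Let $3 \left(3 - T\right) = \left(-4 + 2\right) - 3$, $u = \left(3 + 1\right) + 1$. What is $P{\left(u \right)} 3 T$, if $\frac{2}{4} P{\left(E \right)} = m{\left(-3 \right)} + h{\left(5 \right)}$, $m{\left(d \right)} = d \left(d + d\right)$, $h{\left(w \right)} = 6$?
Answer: $672$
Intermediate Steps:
$u = 5$ ($u = 4 + 1 = 5$)
$m{\left(d \right)} = 2 d^{2}$ ($m{\left(d \right)} = d 2 d = 2 d^{2}$)
$P{\left(E \right)} = 48$ ($P{\left(E \right)} = 2 \left(2 \left(-3\right)^{2} + 6\right) = 2 \left(2 \cdot 9 + 6\right) = 2 \left(18 + 6\right) = 2 \cdot 24 = 48$)
$T = \frac{14}{3}$ ($T = 3 - \frac{\left(-4 + 2\right) - 3}{3} = 3 - \frac{-2 - 3}{3} = 3 - - \frac{5}{3} = 3 + \frac{5}{3} = \frac{14}{3} \approx 4.6667$)
$P{\left(u \right)} 3 T = 48 \cdot 3 \cdot \frac{14}{3} = 144 \cdot \frac{14}{3} = 672$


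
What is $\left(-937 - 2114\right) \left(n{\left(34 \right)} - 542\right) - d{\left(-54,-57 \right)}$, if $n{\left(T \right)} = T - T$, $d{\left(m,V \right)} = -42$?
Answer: $1653684$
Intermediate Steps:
$n{\left(T \right)} = 0$
$\left(-937 - 2114\right) \left(n{\left(34 \right)} - 542\right) - d{\left(-54,-57 \right)} = \left(-937 - 2114\right) \left(0 - 542\right) - -42 = \left(-3051\right) \left(-542\right) + 42 = 1653642 + 42 = 1653684$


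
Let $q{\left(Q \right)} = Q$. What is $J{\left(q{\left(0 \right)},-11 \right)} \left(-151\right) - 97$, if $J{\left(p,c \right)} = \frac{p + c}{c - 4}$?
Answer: $- \frac{3116}{15} \approx -207.73$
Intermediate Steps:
$J{\left(p,c \right)} = \frac{c + p}{-4 + c}$
$J{\left(q{\left(0 \right)},-11 \right)} \left(-151\right) - 97 = \frac{-11 + 0}{-4 - 11} \left(-151\right) - 97 = \frac{1}{-15} \left(-11\right) \left(-151\right) - 97 = \left(- \frac{1}{15}\right) \left(-11\right) \left(-151\right) - 97 = \frac{11}{15} \left(-151\right) - 97 = - \frac{1661}{15} - 97 = - \frac{3116}{15}$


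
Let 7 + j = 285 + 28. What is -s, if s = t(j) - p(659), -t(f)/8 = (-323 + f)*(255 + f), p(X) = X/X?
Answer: -76295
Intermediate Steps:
p(X) = 1
j = 306 (j = -7 + (285 + 28) = -7 + 313 = 306)
t(f) = -8*(-323 + f)*(255 + f)
s = 76295 (s = (658920 - 8*306² + 544*306) - 1*1 = (658920 - 8*93636 + 166464) - 1 = (658920 - 749088 + 166464) - 1 = 76296 - 1 = 76295)
-s = -1*76295 = -76295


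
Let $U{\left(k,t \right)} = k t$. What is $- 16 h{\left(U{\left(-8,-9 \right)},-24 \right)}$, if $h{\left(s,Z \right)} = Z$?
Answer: $384$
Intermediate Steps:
$- 16 h{\left(U{\left(-8,-9 \right)},-24 \right)} = \left(-16\right) \left(-24\right) = 384$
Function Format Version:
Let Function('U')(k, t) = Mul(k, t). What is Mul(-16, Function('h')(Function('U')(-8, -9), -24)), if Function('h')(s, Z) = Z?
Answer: 384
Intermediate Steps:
Mul(-16, Function('h')(Function('U')(-8, -9), -24)) = Mul(-16, -24) = 384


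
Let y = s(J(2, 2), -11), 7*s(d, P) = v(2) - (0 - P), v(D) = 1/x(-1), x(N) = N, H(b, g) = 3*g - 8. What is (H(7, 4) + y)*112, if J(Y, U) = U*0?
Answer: 256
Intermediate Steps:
H(b, g) = -8 + 3*g
J(Y, U) = 0
v(D) = -1 (v(D) = 1/(-1) = -1)
s(d, P) = -⅐ + P/7 (s(d, P) = (-1 - (0 - P))/7 = (-1 - (-1)*P)/7 = (-1 + P)/7 = -⅐ + P/7)
y = -12/7 (y = -⅐ + (⅐)*(-11) = -⅐ - 11/7 = -12/7 ≈ -1.7143)
(H(7, 4) + y)*112 = ((-8 + 3*4) - 12/7)*112 = ((-8 + 12) - 12/7)*112 = (4 - 12/7)*112 = (16/7)*112 = 256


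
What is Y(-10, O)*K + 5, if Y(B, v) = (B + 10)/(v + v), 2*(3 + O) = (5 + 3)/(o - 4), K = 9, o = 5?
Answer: 5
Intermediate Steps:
O = 1 (O = -3 + ((5 + 3)/(5 - 4))/2 = -3 + (8/1)/2 = -3 + (8*1)/2 = -3 + (½)*8 = -3 + 4 = 1)
Y(B, v) = (10 + B)/(2*v) (Y(B, v) = (10 + B)/((2*v)) = (10 + B)*(1/(2*v)) = (10 + B)/(2*v))
Y(-10, O)*K + 5 = ((½)*(10 - 10)/1)*9 + 5 = ((½)*1*0)*9 + 5 = 0*9 + 5 = 0 + 5 = 5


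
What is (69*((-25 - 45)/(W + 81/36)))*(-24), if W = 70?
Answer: 463680/289 ≈ 1604.4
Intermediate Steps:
(69*((-25 - 45)/(W + 81/36)))*(-24) = (69*((-25 - 45)/(70 + 81/36)))*(-24) = (69*(-70/(70 + 81*(1/36))))*(-24) = (69*(-70/(70 + 9/4)))*(-24) = (69*(-70/289/4))*(-24) = (69*(-70*4/289))*(-24) = (69*(-280/289))*(-24) = -19320/289*(-24) = 463680/289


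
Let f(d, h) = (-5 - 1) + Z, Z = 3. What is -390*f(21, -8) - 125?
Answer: 1045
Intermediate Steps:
f(d, h) = -3 (f(d, h) = (-5 - 1) + 3 = -6 + 3 = -3)
-390*f(21, -8) - 125 = -390*(-3) - 125 = 1170 - 125 = 1045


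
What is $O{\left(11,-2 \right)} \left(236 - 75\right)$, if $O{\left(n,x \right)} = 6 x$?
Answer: $-1932$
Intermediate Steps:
$O{\left(11,-2 \right)} \left(236 - 75\right) = 6 \left(-2\right) \left(236 - 75\right) = - 12 \left(236 + \left(-109 + 34\right)\right) = - 12 \left(236 - 75\right) = \left(-12\right) 161 = -1932$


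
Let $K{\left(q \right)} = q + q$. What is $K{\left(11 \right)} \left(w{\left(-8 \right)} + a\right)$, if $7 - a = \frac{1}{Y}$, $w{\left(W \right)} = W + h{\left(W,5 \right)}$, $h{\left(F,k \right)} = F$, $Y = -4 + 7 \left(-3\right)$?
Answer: $- \frac{4928}{25} \approx -197.12$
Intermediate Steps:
$Y = -25$ ($Y = -4 - 21 = -25$)
$w{\left(W \right)} = 2 W$ ($w{\left(W \right)} = W + W = 2 W$)
$a = \frac{176}{25}$ ($a = 7 - \frac{1}{-25} = 7 - - \frac{1}{25} = 7 + \frac{1}{25} = \frac{176}{25} \approx 7.04$)
$K{\left(q \right)} = 2 q$
$K{\left(11 \right)} \left(w{\left(-8 \right)} + a\right) = 2 \cdot 11 \left(2 \left(-8\right) + \frac{176}{25}\right) = 22 \left(-16 + \frac{176}{25}\right) = 22 \left(- \frac{224}{25}\right) = - \frac{4928}{25}$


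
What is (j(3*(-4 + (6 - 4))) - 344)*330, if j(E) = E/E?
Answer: -113190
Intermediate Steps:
j(E) = 1
(j(3*(-4 + (6 - 4))) - 344)*330 = (1 - 344)*330 = -343*330 = -113190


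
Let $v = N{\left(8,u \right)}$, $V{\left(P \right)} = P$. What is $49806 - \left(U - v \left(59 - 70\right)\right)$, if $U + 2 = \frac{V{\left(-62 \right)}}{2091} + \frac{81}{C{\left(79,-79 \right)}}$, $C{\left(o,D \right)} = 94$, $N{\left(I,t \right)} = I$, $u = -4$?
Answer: $\frac{9772501337}{196554} \approx 49719.0$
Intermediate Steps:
$v = 8$
$U = - \frac{229565}{196554}$ ($U = -2 + \left(- \frac{62}{2091} + \frac{81}{94}\right) = -2 + \frac{163543}{196554} = - \frac{229565}{196554} \approx -1.1679$)
$49806 - \left(U - v \left(59 - 70\right)\right) = 49806 - \left(- \frac{229565}{196554} - 8 \left(59 - 70\right)\right) = 49806 - \left(- \frac{229565}{196554} - 8 \left(-11\right)\right) = 49806 - \left(- \frac{229565}{196554} - -88\right) = 49806 - \left(- \frac{229565}{196554} + 88\right) = 49806 - \frac{17067187}{196554} = \frac{9772501337}{196554}$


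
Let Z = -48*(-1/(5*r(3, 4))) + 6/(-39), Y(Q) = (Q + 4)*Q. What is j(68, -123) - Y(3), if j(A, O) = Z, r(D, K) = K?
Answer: -1219/65 ≈ -18.754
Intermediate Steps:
Y(Q) = Q*(4 + Q) (Y(Q) = (4 + Q)*Q = Q*(4 + Q))
Z = 146/65 (Z = -48/(4*(-5)) + 6/(-39) = -48/(-20) + 6*(-1/39) = -48*(-1/20) - 2/13 = 12/5 - 2/13 = 146/65 ≈ 2.2462)
j(A, O) = 146/65
j(68, -123) - Y(3) = 146/65 - 3*(4 + 3) = 146/65 - 3*7 = 146/65 - 1*21 = 146/65 - 21 = -1219/65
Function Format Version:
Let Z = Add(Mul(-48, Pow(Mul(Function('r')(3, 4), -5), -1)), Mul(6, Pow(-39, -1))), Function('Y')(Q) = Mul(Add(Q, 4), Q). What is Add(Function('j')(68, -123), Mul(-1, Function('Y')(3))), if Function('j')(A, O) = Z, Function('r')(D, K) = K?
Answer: Rational(-1219, 65) ≈ -18.754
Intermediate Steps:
Function('Y')(Q) = Mul(Q, Add(4, Q)) (Function('Y')(Q) = Mul(Add(4, Q), Q) = Mul(Q, Add(4, Q)))
Z = Rational(146, 65) (Z = Add(Mul(-48, Pow(Mul(4, -5), -1)), Mul(6, Pow(-39, -1))) = Add(Mul(-48, Pow(-20, -1)), Mul(6, Rational(-1, 39))) = Add(Mul(-48, Rational(-1, 20)), Rational(-2, 13)) = Add(Rational(12, 5), Rational(-2, 13)) = Rational(146, 65) ≈ 2.2462)
Function('j')(A, O) = Rational(146, 65)
Add(Function('j')(68, -123), Mul(-1, Function('Y')(3))) = Add(Rational(146, 65), Mul(-1, Mul(3, Add(4, 3)))) = Add(Rational(146, 65), Mul(-1, Mul(3, 7))) = Add(Rational(146, 65), Mul(-1, 21)) = Add(Rational(146, 65), -21) = Rational(-1219, 65)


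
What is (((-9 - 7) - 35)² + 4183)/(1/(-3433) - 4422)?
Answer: -23289472/15180727 ≈ -1.5341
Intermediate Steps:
(((-9 - 7) - 35)² + 4183)/(1/(-3433) - 4422) = ((-16 - 35)² + 4183)/(-1/3433 - 4422) = ((-51)² + 4183)/(-15180727/3433) = (2601 + 4183)*(-3433/15180727) = 6784*(-3433/15180727) = -23289472/15180727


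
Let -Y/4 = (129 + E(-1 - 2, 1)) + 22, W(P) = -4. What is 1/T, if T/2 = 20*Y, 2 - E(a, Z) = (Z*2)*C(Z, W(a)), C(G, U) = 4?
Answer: -1/23200 ≈ -4.3103e-5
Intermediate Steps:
E(a, Z) = 2 - 8*Z (E(a, Z) = 2 - Z*2*4 = 2 - 2*Z*4 = 2 - 8*Z)
Y = -580 (Y = -4*((129 + (2 - 8*1)) + 22) = -4*((129 + (2 - 8)) + 22) = -4*((129 - 6) + 22) = -4*(123 + 22) = -4*145 = -580)
T = -23200 (T = 2*(20*(-580)) = 2*(-11600) = -23200)
1/T = 1/(-23200) = -1/23200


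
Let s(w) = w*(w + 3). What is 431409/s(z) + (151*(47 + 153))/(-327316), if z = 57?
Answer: 11758648687/93285060 ≈ 126.05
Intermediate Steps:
s(w) = w*(3 + w)
431409/s(z) + (151*(47 + 153))/(-327316) = 431409/((57*(3 + 57))) + (151*(47 + 153))/(-327316) = 431409/((57*60)) + (151*200)*(-1/327316) = 431409/3420 + 30200*(-1/327316) = 431409*(1/3420) - 7550/81829 = 143803/1140 - 7550/81829 = 11758648687/93285060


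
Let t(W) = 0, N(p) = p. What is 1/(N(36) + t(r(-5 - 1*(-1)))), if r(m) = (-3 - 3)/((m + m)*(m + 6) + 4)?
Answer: 1/36 ≈ 0.027778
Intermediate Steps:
r(m) = -6/(4 + 2*m*(6 + m)) (r(m) = -6/((2*m)*(6 + m) + 4) = -6/(2*m*(6 + m) + 4) = -6/(4 + 2*m*(6 + m)))
1/(N(36) + t(r(-5 - 1*(-1)))) = 1/(36 + 0) = 1/36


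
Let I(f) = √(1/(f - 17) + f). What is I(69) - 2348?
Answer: -2348 + √46657/26 ≈ -2339.7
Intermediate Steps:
I(f) = √(f + 1/(-17 + f)) (I(f) = √(1/(-17 + f) + f) = √(f + 1/(-17 + f)))
I(69) - 2348 = √((1 + 69*(-17 + 69))/(-17 + 69)) - 2348 = √((1 + 69*52)/52) - 2348 = √((1 + 3588)/52) - 2348 = √((1/52)*3589) - 2348 = √(3589/52) - 2348 = √46657/26 - 2348 = -2348 + √46657/26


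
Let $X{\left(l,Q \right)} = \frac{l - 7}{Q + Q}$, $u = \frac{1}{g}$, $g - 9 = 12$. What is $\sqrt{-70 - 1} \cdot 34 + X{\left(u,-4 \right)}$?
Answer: $\frac{73}{84} + 34 i \sqrt{71} \approx 0.86905 + 286.49 i$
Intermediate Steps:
$g = 21$ ($g = 9 + 12 = 21$)
$u = \frac{1}{21} \approx 0.047619$
$X{\left(l,Q \right)} = \frac{-7 + l}{2 Q}$
$\sqrt{-70 - 1} \cdot 34 + X{\left(u,-4 \right)} = \sqrt{-70 - 1} \cdot 34 + \frac{-7 + \frac{1}{21}}{2 \left(-4\right)} = \sqrt{-71} \cdot 34 + \frac{1}{2} \left(- \frac{1}{4}\right) \left(- \frac{146}{21}\right) = i \sqrt{71} \cdot 34 + \frac{73}{84} = 34 i \sqrt{71} + \frac{73}{84} = \frac{73}{84} + 34 i \sqrt{71}$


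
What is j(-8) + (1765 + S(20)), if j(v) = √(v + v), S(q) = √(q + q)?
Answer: 1765 + 2*√10 + 4*I ≈ 1771.3 + 4.0*I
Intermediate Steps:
S(q) = √2*√q (S(q) = √(2*q) = √2*√q)
j(v) = √2*√v (j(v) = √(2*v) = √2*√v)
j(-8) + (1765 + S(20)) = √2*√(-8) + (1765 + √2*√20) = √2*(2*I*√2) + (1765 + √2*(2*√5)) = 4*I + (1765 + 2*√10) = 1765 + 2*√10 + 4*I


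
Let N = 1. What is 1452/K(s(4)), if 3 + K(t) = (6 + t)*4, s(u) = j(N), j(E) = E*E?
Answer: 1452/25 ≈ 58.080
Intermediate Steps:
j(E) = E²
s(u) = 1 (s(u) = 1² = 1)
K(t) = 21 + 4*t (K(t) = -3 + (6 + t)*4 = -3 + (24 + 4*t) = 21 + 4*t)
1452/K(s(4)) = 1452/(21 + 4*1) = 1452/(21 + 4) = 1452/25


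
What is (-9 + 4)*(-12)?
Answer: 60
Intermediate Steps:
(-9 + 4)*(-12) = -5*(-12) = 60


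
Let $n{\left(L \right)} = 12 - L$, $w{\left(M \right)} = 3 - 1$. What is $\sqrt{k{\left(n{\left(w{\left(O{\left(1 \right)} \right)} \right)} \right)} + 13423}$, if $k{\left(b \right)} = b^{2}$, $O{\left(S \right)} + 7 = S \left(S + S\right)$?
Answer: $\sqrt{13523} \approx 116.29$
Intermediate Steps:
$O{\left(S \right)} = -7 + 2 S^{2}$ ($O{\left(S \right)} = -7 + S \left(S + S\right) = -7 + S 2 S = -7 + 2 S^{2}$)
$w{\left(M \right)} = 2$
$\sqrt{k{\left(n{\left(w{\left(O{\left(1 \right)} \right)} \right)} \right)} + 13423} = \sqrt{\left(12 - 2\right)^{2} + 13423} = \sqrt{10^{2} + 13423} = \sqrt{100 + 13423} = \sqrt{13523}$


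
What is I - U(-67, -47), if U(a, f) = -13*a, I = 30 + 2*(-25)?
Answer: -891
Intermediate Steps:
I = -20 (I = 30 - 50 = -20)
I - U(-67, -47) = -20 - (-13)*(-67) = -20 - 1*871 = -20 - 871 = -891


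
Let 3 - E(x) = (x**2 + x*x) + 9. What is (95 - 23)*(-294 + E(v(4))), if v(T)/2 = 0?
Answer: -21600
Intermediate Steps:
v(T) = 0 (v(T) = 2*0 = 0)
E(x) = -6 - 2*x**2 (E(x) = 3 - ((x**2 + x*x) + 9) = 3 - ((x**2 + x**2) + 9) = 3 - (2*x**2 + 9) = 3 - (9 + 2*x**2) = 3 + (-9 - 2*x**2) = -6 - 2*x**2)
(95 - 23)*(-294 + E(v(4))) = (95 - 23)*(-294 + (-6 - 2*0**2)) = 72*(-294 + (-6 - 2*0)) = 72*(-294 + (-6 + 0)) = 72*(-294 - 6) = 72*(-300) = -21600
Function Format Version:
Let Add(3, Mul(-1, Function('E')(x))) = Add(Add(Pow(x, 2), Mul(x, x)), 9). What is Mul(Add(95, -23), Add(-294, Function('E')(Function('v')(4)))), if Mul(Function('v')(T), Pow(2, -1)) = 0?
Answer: -21600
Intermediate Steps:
Function('v')(T) = 0 (Function('v')(T) = Mul(2, 0) = 0)
Function('E')(x) = Add(-6, Mul(-2, Pow(x, 2))) (Function('E')(x) = Add(3, Mul(-1, Add(Add(Pow(x, 2), Mul(x, x)), 9))) = Add(3, Mul(-1, Add(Add(Pow(x, 2), Pow(x, 2)), 9))) = Add(3, Mul(-1, Add(Mul(2, Pow(x, 2)), 9))) = Add(3, Mul(-1, Add(9, Mul(2, Pow(x, 2))))) = Add(3, Add(-9, Mul(-2, Pow(x, 2)))) = Add(-6, Mul(-2, Pow(x, 2))))
Mul(Add(95, -23), Add(-294, Function('E')(Function('v')(4)))) = Mul(Add(95, -23), Add(-294, Add(-6, Mul(-2, Pow(0, 2))))) = Mul(72, Add(-294, Add(-6, Mul(-2, 0)))) = Mul(72, Add(-294, Add(-6, 0))) = Mul(72, Add(-294, -6)) = Mul(72, -300) = -21600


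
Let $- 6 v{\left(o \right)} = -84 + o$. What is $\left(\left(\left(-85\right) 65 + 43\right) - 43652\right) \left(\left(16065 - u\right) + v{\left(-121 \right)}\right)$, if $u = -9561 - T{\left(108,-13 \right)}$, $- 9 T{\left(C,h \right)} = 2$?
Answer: $- \frac{3782327131}{3} \approx -1.2608 \cdot 10^{9}$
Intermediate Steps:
$v{\left(o \right)} = 14 - \frac{o}{6}$ ($v{\left(o \right)} = - \frac{-84 + o}{6} = 14 - \frac{o}{6}$)
$T{\left(C,h \right)} = - \frac{2}{9}$ ($T{\left(C,h \right)} = \left(- \frac{1}{9}\right) 2 = - \frac{2}{9}$)
$u = - \frac{86047}{9}$ ($u = -9561 - - \frac{2}{9} = -9561 + \frac{2}{9} = - \frac{86047}{9} \approx -9560.8$)
$\left(\left(\left(-85\right) 65 + 43\right) - 43652\right) \left(\left(16065 - u\right) + v{\left(-121 \right)}\right) = \left(\left(\left(-85\right) 65 + 43\right) - 43652\right) \left(\left(16065 - - \frac{86047}{9}\right) + \left(14 - - \frac{121}{6}\right)\right) = \left(\left(-5525 + 43\right) - 43652\right) \left(\left(16065 + \frac{86047}{9}\right) + \left(14 + \frac{121}{6}\right)\right) = \left(-5482 - 43652\right) \left(\frac{230632}{9} + \frac{205}{6}\right) = \left(-49134\right) \frac{461879}{18} = - \frac{3782327131}{3}$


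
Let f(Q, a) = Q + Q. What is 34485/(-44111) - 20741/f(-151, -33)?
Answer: 904491781/13321522 ≈ 67.897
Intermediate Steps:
f(Q, a) = 2*Q
34485/(-44111) - 20741/f(-151, -33) = 34485/(-44111) - 20741/(2*(-151)) = 34485*(-1/44111) - 20741/(-302) = -34485/44111 - 20741*(-1/302) = -34485/44111 + 20741/302 = 904491781/13321522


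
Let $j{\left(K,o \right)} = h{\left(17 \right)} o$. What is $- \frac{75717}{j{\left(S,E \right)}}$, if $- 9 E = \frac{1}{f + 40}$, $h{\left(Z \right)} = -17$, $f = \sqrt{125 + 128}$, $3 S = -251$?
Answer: $- \frac{27258120}{17} - \frac{681453 \sqrt{253}}{17} \approx -2.241 \cdot 10^{6}$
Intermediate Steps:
$S = - \frac{251}{3}$ ($S = \frac{1}{3} \left(-251\right) = - \frac{251}{3} \approx -83.667$)
$f = \sqrt{253} \approx 15.906$
$E = - \frac{1}{9 \left(40 + \sqrt{253}\right)}$ ($E = - \frac{1}{9 \left(\sqrt{253} + 40\right)} = - \frac{1}{9 \left(40 + \sqrt{253}\right)} \approx -0.0019875$)
$j{\left(K,o \right)} = - 17 o$
$- \frac{75717}{j{\left(S,E \right)}} = - \frac{75717}{\left(-17\right) \left(- \frac{40}{12123} + \frac{\sqrt{253}}{12123}\right)} = - \frac{75717}{\frac{680}{12123} - \frac{17 \sqrt{253}}{12123}}$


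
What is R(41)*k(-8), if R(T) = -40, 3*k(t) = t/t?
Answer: -40/3 ≈ -13.333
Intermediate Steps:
k(t) = 1/3 (k(t) = (t/t)/3 = (1/3)*1 = 1/3)
R(41)*k(-8) = -40*1/3 = -40/3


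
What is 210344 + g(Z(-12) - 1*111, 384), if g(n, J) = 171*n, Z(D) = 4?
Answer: 192047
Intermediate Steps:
210344 + g(Z(-12) - 1*111, 384) = 210344 + 171*(4 - 1*111) = 210344 + 171*(4 - 111) = 210344 + 171*(-107) = 210344 - 18297 = 192047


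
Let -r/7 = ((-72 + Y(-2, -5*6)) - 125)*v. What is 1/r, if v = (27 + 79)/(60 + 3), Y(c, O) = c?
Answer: 9/21094 ≈ 0.00042666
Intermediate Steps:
v = 106/63 ≈ 1.6825
r = 21094/9 (r = -7*((-72 - 2) - 125)*106/63 = -7*(-74 - 125)*106/63 = -(-1393)*106/63 = -7*(-21094/63) = 21094/9 ≈ 2343.8)
1/r = 1/(21094/9) = 9/21094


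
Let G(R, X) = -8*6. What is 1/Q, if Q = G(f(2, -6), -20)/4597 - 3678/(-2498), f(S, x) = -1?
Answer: 5741653/8393931 ≈ 0.68402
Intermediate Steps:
G(R, X) = -48
Q = 8393931/5741653 (Q = -48/4597 - 3678/(-2498) = -48*1/4597 - 3678*(-1/2498) = -48/4597 + 1839/1249 = 8393931/5741653 ≈ 1.4619)
1/Q = 1/(8393931/5741653) = 5741653/8393931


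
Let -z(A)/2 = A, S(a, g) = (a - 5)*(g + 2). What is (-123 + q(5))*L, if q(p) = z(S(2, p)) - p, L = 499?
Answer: -42914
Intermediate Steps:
S(a, g) = (-5 + a)*(2 + g)
z(A) = -2*A
q(p) = 12 + 5*p (q(p) = -2*(-10 - 5*p + 2*2 + 2*p) - p = -2*(-10 - 5*p + 4 + 2*p) - p = -2*(-6 - 3*p) - p = (12 + 6*p) - p = 12 + 5*p)
(-123 + q(5))*L = (-123 + (12 + 5*5))*499 = (-123 + (12 + 25))*499 = (-123 + 37)*499 = -86*499 = -42914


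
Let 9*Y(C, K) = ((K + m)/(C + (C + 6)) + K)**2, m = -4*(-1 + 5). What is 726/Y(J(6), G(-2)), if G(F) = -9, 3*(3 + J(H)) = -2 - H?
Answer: 185856/529 ≈ 351.33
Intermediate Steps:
J(H) = -11/3 - H/3 (J(H) = -3 + (-2 - H)/3 = -3 + (-2/3 - H/3) = -11/3 - H/3)
m = -16 (m = -4*4 = -16)
Y(C, K) = (K + (-16 + K)/(6 + 2*C))**2/9 (Y(C, K) = ((K - 16)/(C + (C + 6)) + K)**2/9 = ((-16 + K)/(C + (6 + C)) + K)**2/9 = ((-16 + K)/(6 + 2*C) + K)**2/9 = (K + (-16 + K)/(6 + 2*C))**2/9)
726/Y(J(6), G(-2)) = 726/(((-16 + 7*(-9) + 2*(-11/3 - 1/3*6)*(-9))**2/(36*(3 + (-11/3 - 1/3*6))**2))) = 726/(((-16 - 63 + 2*(-11/3 - 2)*(-9))**2/(36*(3 + (-11/3 - 2))**2))) = 726/(((-16 - 63 + 2*(-17/3)*(-9))**2/(36*(3 - 17/3)**2))) = 726/(((-16 - 63 + 102)**2/(36*(-8/3)**2))) = 726/(((1/36)*(9/64)*23**2)) = 726/(((1/36)*(9/64)*529)) = 726/(529/256) = 726*(256/529) = 185856/529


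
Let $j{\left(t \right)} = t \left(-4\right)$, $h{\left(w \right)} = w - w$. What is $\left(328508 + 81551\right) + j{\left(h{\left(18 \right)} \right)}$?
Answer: $410059$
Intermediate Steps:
$h{\left(w \right)} = 0$
$j{\left(t \right)} = - 4 t$
$\left(328508 + 81551\right) + j{\left(h{\left(18 \right)} \right)} = \left(328508 + 81551\right) - 0 = 410059 + 0 = 410059$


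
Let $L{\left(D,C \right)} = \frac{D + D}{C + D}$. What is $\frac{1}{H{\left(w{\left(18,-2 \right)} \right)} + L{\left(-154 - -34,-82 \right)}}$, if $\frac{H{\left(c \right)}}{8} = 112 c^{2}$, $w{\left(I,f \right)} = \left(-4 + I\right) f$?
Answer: $\frac{101}{70948984} \approx 1.4236 \cdot 10^{-6}$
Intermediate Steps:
$L{\left(D,C \right)} = \frac{2 D}{C + D}$
$w{\left(I,f \right)} = f \left(-4 + I\right)$
$H{\left(c \right)} = 896 c^{2}$ ($H{\left(c \right)} = 8 \cdot 112 c^{2} = 896 c^{2}$)
$\frac{1}{H{\left(w{\left(18,-2 \right)} \right)} + L{\left(-154 - -34,-82 \right)}} = \frac{1}{896 \left(- 2 \left(-4 + 18\right)\right)^{2} + \frac{2 \left(-154 - -34\right)}{-82 - 120}} = \frac{1}{896 \left(\left(-2\right) 14\right)^{2} + \frac{2 \left(-154 + 34\right)}{-82 + \left(-154 + 34\right)}} = \frac{1}{896 \left(-28\right)^{2} + 2 \left(-120\right) \frac{1}{-82 - 120}} = \frac{1}{896 \cdot 784 + 2 \left(-120\right) \frac{1}{-202}} = \frac{1}{702464 + 2 \left(-120\right) \left(- \frac{1}{202}\right)} = \frac{1}{702464 + \frac{120}{101}} = \frac{1}{\frac{70948984}{101}} = \frac{101}{70948984}$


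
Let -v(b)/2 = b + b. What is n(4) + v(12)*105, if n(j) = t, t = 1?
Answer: -5039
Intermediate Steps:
n(j) = 1
v(b) = -4*b (v(b) = -2*(b + b) = -4*b)
n(4) + v(12)*105 = 1 - 4*12*105 = 1 - 48*105 = 1 - 5040 = -5039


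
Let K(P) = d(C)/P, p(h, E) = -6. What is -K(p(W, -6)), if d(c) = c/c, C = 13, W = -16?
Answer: ⅙ ≈ 0.16667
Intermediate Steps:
d(c) = 1
K(P) = 1/P
-K(p(W, -6)) = -1/(-6) = -1*(-⅙) = ⅙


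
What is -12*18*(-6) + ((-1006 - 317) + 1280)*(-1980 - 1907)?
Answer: 168437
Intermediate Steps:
-12*18*(-6) + ((-1006 - 317) + 1280)*(-1980 - 1907) = -216*(-6) + (-1323 + 1280)*(-3887) = 1296 - 43*(-3887) = 1296 + 167141 = 168437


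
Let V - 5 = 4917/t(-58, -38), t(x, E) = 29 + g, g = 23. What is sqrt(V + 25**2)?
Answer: sqrt(489801)/26 ≈ 26.918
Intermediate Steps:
t(x, E) = 52 (t(x, E) = 29 + 23 = 52)
V = 5177/52 (V = 5 + 4917/52 = 5177/52 ≈ 99.558)
sqrt(V + 25**2) = sqrt(5177/52 + 25**2) = sqrt(5177/52 + 625) = sqrt(37677/52) = sqrt(489801)/26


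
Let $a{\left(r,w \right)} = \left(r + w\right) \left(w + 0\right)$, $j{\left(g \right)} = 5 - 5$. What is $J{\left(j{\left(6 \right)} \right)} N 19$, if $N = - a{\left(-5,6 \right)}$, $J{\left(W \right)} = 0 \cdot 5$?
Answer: $0$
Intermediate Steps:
$j{\left(g \right)} = 0$
$a{\left(r,w \right)} = w \left(r + w\right)$ ($a{\left(r,w \right)} = \left(r + w\right) w = w \left(r + w\right)$)
$J{\left(W \right)} = 0$
$N = -6$ ($N = - 6 \left(-5 + 6\right) = - 6 \cdot 1 = \left(-1\right) 6 = -6$)
$J{\left(j{\left(6 \right)} \right)} N 19 = 0 \left(-6\right) 19 = 0 \cdot 19 = 0$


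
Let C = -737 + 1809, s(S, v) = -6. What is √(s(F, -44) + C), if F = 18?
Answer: √1066 ≈ 32.650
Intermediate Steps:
C = 1072
√(s(F, -44) + C) = √(-6 + 1072) = √1066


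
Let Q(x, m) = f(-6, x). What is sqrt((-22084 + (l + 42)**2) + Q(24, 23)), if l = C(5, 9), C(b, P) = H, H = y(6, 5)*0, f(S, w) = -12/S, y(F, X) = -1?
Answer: I*sqrt(20318) ≈ 142.54*I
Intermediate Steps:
f(S, w) = -12/S
Q(x, m) = 2 (Q(x, m) = -12/(-6) = -12*(-1/6) = 2)
H = 0 (H = -1*0 = 0)
C(b, P) = 0
l = 0
sqrt((-22084 + (l + 42)**2) + Q(24, 23)) = sqrt((-22084 + (0 + 42)**2) + 2) = sqrt((-22084 + 42**2) + 2) = sqrt((-22084 + 1764) + 2) = sqrt(-20320 + 2) = sqrt(-20318) = I*sqrt(20318)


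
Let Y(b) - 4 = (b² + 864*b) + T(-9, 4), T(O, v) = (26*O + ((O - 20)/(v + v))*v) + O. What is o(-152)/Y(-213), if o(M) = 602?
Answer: -1204/277833 ≈ -0.0043335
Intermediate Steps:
T(O, v) = -10 + 55*O/2 (T(O, v) = (26*O + ((-20 + O)/((2*v)))*v) + O = (26*O + ((-20 + O)*(1/(2*v)))*v) + O = (26*O + ((-20 + O)/(2*v))*v) + O = (26*O + (-10 + O/2)) + O = (-10 + 53*O/2) + O = -10 + 55*O/2)
Y(b) = -507/2 + b² + 864*b (Y(b) = 4 + ((b² + 864*b) + (-10 + (55/2)*(-9))) = 4 + ((b² + 864*b) + (-10 - 495/2)) = 4 + ((b² + 864*b) - 515/2) = 4 + (-515/2 + b² + 864*b) = -507/2 + b² + 864*b)
o(-152)/Y(-213) = 602/(-507/2 + (-213)² + 864*(-213)) = 602/(-507/2 + 45369 - 184032) = 602/(-277833/2) = 602*(-2/277833) = -1204/277833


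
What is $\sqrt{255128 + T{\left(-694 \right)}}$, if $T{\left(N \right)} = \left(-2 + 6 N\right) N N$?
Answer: $8 i \sqrt{31347507} \approx 44791.0 i$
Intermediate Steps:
$T{\left(N \right)} = N^{2} \left(-2 + 6 N\right)$ ($T{\left(N \right)} = N \left(-2 + 6 N\right) N = N^{2} \left(-2 + 6 N\right)$)
$\sqrt{255128 + T{\left(-694 \right)}} = \sqrt{255128 + \left(-694\right)^{2} \left(-2 + 6 \left(-694\right)\right)} = \sqrt{255128 + 481636 \left(-2 - 4164\right)} = \sqrt{255128 + 481636 \left(-4166\right)} = \sqrt{255128 - 2006495576} = \sqrt{-2006240448} = 8 i \sqrt{31347507}$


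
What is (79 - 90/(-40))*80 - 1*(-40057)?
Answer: 46557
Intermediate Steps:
(79 - 90/(-40))*80 - 1*(-40057) = (79 - 90*(-1/40))*80 + 40057 = (79 + 9/4)*80 + 40057 = (325/4)*80 + 40057 = 6500 + 40057 = 46557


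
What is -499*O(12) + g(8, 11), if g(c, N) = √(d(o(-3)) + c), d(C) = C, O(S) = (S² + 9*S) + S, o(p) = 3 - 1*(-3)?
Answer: -131736 + √14 ≈ -1.3173e+5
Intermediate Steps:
o(p) = 6 (o(p) = 3 + 3 = 6)
O(S) = S² + 10*S
g(c, N) = √(6 + c)
-499*O(12) + g(8, 11) = -5988*(10 + 12) + √(6 + 8) = -5988*22 + √14 = -499*264 + √14 = -131736 + √14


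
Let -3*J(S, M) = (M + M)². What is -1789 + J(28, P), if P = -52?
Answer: -16183/3 ≈ -5394.3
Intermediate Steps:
J(S, M) = -4*M²/3 (J(S, M) = -(M + M)²/3 = -4*M²/3)
-1789 + J(28, P) = -1789 - 4/3*(-52)² = -1789 - 4/3*2704 = -1789 - 10816/3 = -16183/3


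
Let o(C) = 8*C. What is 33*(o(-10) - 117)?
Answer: -6501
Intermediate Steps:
33*(o(-10) - 117) = 33*(8*(-10) - 117) = 33*(-80 - 117) = 33*(-197) = -6501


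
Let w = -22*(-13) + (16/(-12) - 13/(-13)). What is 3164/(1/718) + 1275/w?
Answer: 1946895289/857 ≈ 2.2718e+6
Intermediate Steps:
w = 857/3 (w = 286 + (16*(-1/12) - 13*(-1/13)) = 286 + (-4/3 + 1) = 286 - ⅓ = 857/3 ≈ 285.67)
3164/(1/718) + 1275/w = 3164/(1/718) + 1275/(857/3) = 3164/(1/718) + 1275*(3/857) = 3164*718 + 3825/857 = 2271752 + 3825/857 = 1946895289/857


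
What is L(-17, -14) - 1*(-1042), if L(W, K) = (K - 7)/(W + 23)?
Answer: 2077/2 ≈ 1038.5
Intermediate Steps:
L(W, K) = (-7 + K)/(23 + W)
L(-17, -14) - 1*(-1042) = (-7 - 14)/(23 - 17) - 1*(-1042) = -21/6 + 1042 = (⅙)*(-21) + 1042 = -7/2 + 1042 = 2077/2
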